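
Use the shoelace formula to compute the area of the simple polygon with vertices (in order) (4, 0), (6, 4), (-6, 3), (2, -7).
Area = 61

Shoelace formula: Area = (1/2) |Σ_i (x_i · y_{i+1} − x_{i+1} · y_i)| (indices mod n). Compute each cross term:
  (4)(4) − (6)(0) = 16
  (6)(3) − (-6)(4) = 42
  (-6)(-7) − (2)(3) = 36
  (2)(0) − (4)(-7) = 28
Sum = 122, so (signed) Area = 122/2 = 61, |Area| = 61.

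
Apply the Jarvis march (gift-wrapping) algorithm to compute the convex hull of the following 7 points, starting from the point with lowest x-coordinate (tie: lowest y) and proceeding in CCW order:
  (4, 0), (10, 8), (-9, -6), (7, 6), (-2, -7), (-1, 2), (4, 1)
Hull (CCW) = [(-9, -6), (-2, -7), (4, 0), (10, 8), (-1, 2)]

Jarvis march: at each step, from the current hull vertex p, select the next vertex q as the point such that every other point lies strictly to the left of (or on) the directed line p → q. (Equivalently: for every other point r, the cross product (q − p) × (r − p) ≥ 0.)
Starting point (lowest x, tie lowest y): (-9, -6). Wrap until returning to start. Resulting hull: (-9, -6), (-2, -7), (4, 0), (10, 8), (-1, 2).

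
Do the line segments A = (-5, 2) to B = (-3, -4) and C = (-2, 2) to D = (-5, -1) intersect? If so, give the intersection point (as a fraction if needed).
Yes; intersection at (-17/4, -1/4) (t = 3/8 on AB, s = 3/4 on CD)

Parametrize AB as A + t(B − A) = (-5 + 2 t, 2 + -6 t) and CD as C + s(D − C) = (-2 + -3 s, 2 + -3 s). Solve the linear system for (t, s). Determinant = 24 ≠ 0, so a unique intersection of the containing lines exists. Solution: t = 3/8, s = 3/4 — both in [0, 1], so the segments cross. Intersection point: (-17/4, -1/4).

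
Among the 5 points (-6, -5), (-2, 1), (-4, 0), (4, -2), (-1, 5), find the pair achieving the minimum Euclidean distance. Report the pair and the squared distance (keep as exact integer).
Pair = ((-2, 1), (-4, 0)); squared distance = 5

Compute all C(5, 2) = 10 pairwise squared distances (x_i − x_j)² + (y_i − y_j)². The minimum is 5, attained by the pair ((-2, 1), (-4, 0)).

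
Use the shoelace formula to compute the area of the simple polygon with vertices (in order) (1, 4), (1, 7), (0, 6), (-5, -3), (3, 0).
Area = 30

Shoelace formula: Area = (1/2) |Σ_i (x_i · y_{i+1} − x_{i+1} · y_i)| (indices mod n). Compute each cross term:
  (1)(7) − (1)(4) = 3
  (1)(6) − (0)(7) = 6
  (0)(-3) − (-5)(6) = 30
  (-5)(0) − (3)(-3) = 9
  (3)(4) − (1)(0) = 12
Sum = 60, so (signed) Area = 60/2 = 30, |Area| = 30.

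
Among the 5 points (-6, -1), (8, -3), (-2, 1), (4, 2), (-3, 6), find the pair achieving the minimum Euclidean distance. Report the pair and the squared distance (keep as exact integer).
Pair = ((-6, -1), (-2, 1)); squared distance = 20

Compute all C(5, 2) = 10 pairwise squared distances (x_i − x_j)² + (y_i − y_j)². The minimum is 20, attained by the pair ((-6, -1), (-2, 1)).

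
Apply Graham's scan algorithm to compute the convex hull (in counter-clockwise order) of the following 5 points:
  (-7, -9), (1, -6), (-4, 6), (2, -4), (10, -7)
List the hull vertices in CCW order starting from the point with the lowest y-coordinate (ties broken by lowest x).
Hull (CCW) = [(-7, -9), (10, -7), (-4, 6)]

Graham scan procedure:
  1. Find the pivot p₀ = point with lowest y (tie → lowest x): (-7, -9).
  2. Sort the remaining points by polar angle around p₀.
  3. Walk through sorted points, maintaining a stack; pop the top while the last three entries make a non-left turn (cross product ≤ 0).
  4. Final stack is the convex hull in CCW order: (-7, -9), (10, -7), (-4, 6).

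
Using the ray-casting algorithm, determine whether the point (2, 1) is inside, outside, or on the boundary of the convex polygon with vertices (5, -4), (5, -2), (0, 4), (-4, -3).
The point (2, 1) lies strictly inside the polygon

Cast a horizontal ray to the right from the query point and count how many polygon edges it crosses (each edge strictly once or zero times, handled with the usual half-open convention). 
Parity of crossings → odd ⇒ inside.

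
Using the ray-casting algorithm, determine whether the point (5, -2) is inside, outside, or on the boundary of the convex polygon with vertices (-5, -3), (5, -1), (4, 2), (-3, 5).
The point (5, -2) lies strictly outside the polygon

Cast a horizontal ray to the right from the query point and count how many polygon edges it crosses (each edge strictly once or zero times, handled with the usual half-open convention). 
Parity of crossings → even ⇒ outside.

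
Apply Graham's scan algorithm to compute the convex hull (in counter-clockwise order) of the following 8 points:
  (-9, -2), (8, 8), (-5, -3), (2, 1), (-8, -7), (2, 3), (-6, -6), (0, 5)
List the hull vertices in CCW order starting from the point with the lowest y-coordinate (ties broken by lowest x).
Hull (CCW) = [(-8, -7), (-6, -6), (2, 1), (8, 8), (0, 5), (-9, -2)]

Graham scan procedure:
  1. Find the pivot p₀ = point with lowest y (tie → lowest x): (-8, -7).
  2. Sort the remaining points by polar angle around p₀.
  3. Walk through sorted points, maintaining a stack; pop the top while the last three entries make a non-left turn (cross product ≤ 0).
  4. Final stack is the convex hull in CCW order: (-8, -7), (-6, -6), (2, 1), (8, 8), (0, 5), (-9, -2).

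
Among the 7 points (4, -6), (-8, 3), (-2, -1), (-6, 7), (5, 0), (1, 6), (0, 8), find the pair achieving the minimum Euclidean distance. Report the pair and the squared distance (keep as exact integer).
Pair = ((1, 6), (0, 8)); squared distance = 5

Compute all C(7, 2) = 21 pairwise squared distances (x_i − x_j)² + (y_i − y_j)². The minimum is 5, attained by the pair ((1, 6), (0, 8)).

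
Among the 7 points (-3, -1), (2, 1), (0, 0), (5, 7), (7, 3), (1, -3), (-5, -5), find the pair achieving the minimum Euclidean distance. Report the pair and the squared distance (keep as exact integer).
Pair = ((2, 1), (0, 0)); squared distance = 5

Compute all C(7, 2) = 21 pairwise squared distances (x_i − x_j)² + (y_i − y_j)². The minimum is 5, attained by the pair ((2, 1), (0, 0)).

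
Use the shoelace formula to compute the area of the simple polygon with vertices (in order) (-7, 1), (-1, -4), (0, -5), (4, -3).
Area = 37/2

Shoelace formula: Area = (1/2) |Σ_i (x_i · y_{i+1} − x_{i+1} · y_i)| (indices mod n). Compute each cross term:
  (-7)(-4) − (-1)(1) = 29
  (-1)(-5) − (0)(-4) = 5
  (0)(-3) − (4)(-5) = 20
  (4)(1) − (-7)(-3) = -17
Sum = 37, so (signed) Area = 37/2 = 37/2, |Area| = 37/2.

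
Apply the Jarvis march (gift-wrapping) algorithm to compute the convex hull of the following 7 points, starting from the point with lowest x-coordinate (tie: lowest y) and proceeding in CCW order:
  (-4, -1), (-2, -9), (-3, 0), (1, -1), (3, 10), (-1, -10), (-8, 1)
Hull (CCW) = [(-8, 1), (-2, -9), (-1, -10), (1, -1), (3, 10)]

Jarvis march: at each step, from the current hull vertex p, select the next vertex q as the point such that every other point lies strictly to the left of (or on) the directed line p → q. (Equivalently: for every other point r, the cross product (q − p) × (r − p) ≥ 0.)
Starting point (lowest x, tie lowest y): (-8, 1). Wrap until returning to start. Resulting hull: (-8, 1), (-2, -9), (-1, -10), (1, -1), (3, 10).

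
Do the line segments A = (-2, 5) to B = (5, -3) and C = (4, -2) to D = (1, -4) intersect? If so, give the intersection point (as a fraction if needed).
No (intersection of containing lines falls outside at least one segment)

Parametrize and solve: t = 33/38, s = -1/38. At least one of these is outside [0, 1], so the segments do not intersect.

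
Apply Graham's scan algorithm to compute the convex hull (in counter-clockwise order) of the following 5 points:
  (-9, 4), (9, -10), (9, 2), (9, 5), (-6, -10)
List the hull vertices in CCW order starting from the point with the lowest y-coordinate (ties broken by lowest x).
Hull (CCW) = [(-6, -10), (9, -10), (9, 5), (-9, 4)]

Graham scan procedure:
  1. Find the pivot p₀ = point with lowest y (tie → lowest x): (-6, -10).
  2. Sort the remaining points by polar angle around p₀.
  3. Walk through sorted points, maintaining a stack; pop the top while the last three entries make a non-left turn (cross product ≤ 0).
  4. Final stack is the convex hull in CCW order: (-6, -10), (9, -10), (9, 5), (-9, 4).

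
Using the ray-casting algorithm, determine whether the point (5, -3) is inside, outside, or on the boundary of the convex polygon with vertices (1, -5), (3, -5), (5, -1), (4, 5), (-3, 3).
The point (5, -3) lies strictly outside the polygon

Cast a horizontal ray to the right from the query point and count how many polygon edges it crosses (each edge strictly once or zero times, handled with the usual half-open convention). 
Parity of crossings → even ⇒ outside.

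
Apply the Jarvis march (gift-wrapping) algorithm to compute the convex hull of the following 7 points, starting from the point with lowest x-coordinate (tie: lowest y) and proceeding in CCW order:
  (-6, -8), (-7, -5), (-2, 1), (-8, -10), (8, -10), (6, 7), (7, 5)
Hull (CCW) = [(-8, -10), (8, -10), (7, 5), (6, 7), (-2, 1), (-7, -5)]

Jarvis march: at each step, from the current hull vertex p, select the next vertex q as the point such that every other point lies strictly to the left of (or on) the directed line p → q. (Equivalently: for every other point r, the cross product (q − p) × (r − p) ≥ 0.)
Starting point (lowest x, tie lowest y): (-8, -10). Wrap until returning to start. Resulting hull: (-8, -10), (8, -10), (7, 5), (6, 7), (-2, 1), (-7, -5).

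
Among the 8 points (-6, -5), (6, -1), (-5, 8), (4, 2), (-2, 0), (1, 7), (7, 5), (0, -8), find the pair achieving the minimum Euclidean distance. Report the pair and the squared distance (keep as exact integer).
Pair = ((6, -1), (4, 2)); squared distance = 13

Compute all C(8, 2) = 28 pairwise squared distances (x_i − x_j)² + (y_i − y_j)². The minimum is 13, attained by the pair ((6, -1), (4, 2)).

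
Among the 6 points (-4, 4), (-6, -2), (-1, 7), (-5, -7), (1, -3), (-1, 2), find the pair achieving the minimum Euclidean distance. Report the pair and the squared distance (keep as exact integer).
Pair = ((-4, 4), (-1, 2)); squared distance = 13

Compute all C(6, 2) = 15 pairwise squared distances (x_i − x_j)² + (y_i − y_j)². The minimum is 13, attained by the pair ((-4, 4), (-1, 2)).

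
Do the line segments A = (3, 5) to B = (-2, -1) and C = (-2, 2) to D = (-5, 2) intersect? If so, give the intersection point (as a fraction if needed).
No (intersection of containing lines falls outside at least one segment)

Parametrize and solve: t = 1/2, s = -5/6. At least one of these is outside [0, 1], so the segments do not intersect.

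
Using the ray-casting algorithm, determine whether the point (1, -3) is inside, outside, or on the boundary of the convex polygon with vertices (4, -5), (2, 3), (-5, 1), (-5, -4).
The point (1, -3) lies strictly inside the polygon

Cast a horizontal ray to the right from the query point and count how many polygon edges it crosses (each edge strictly once or zero times, handled with the usual half-open convention). 
Parity of crossings → odd ⇒ inside.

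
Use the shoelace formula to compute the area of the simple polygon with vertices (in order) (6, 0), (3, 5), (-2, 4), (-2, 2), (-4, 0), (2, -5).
Area = 57

Shoelace formula: Area = (1/2) |Σ_i (x_i · y_{i+1} − x_{i+1} · y_i)| (indices mod n). Compute each cross term:
  (6)(5) − (3)(0) = 30
  (3)(4) − (-2)(5) = 22
  (-2)(2) − (-2)(4) = 4
  (-2)(0) − (-4)(2) = 8
  (-4)(-5) − (2)(0) = 20
  (2)(0) − (6)(-5) = 30
Sum = 114, so (signed) Area = 114/2 = 57, |Area| = 57.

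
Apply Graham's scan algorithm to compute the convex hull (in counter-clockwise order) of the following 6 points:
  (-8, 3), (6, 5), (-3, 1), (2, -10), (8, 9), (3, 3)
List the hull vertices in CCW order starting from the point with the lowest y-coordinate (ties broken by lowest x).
Hull (CCW) = [(2, -10), (8, 9), (-8, 3)]

Graham scan procedure:
  1. Find the pivot p₀ = point with lowest y (tie → lowest x): (2, -10).
  2. Sort the remaining points by polar angle around p₀.
  3. Walk through sorted points, maintaining a stack; pop the top while the last three entries make a non-left turn (cross product ≤ 0).
  4. Final stack is the convex hull in CCW order: (2, -10), (8, 9), (-8, 3).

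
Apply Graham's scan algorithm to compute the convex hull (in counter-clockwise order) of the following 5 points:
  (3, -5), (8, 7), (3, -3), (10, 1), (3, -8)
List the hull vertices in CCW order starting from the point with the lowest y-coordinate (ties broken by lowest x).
Hull (CCW) = [(3, -8), (10, 1), (8, 7), (3, -3)]

Graham scan procedure:
  1. Find the pivot p₀ = point with lowest y (tie → lowest x): (3, -8).
  2. Sort the remaining points by polar angle around p₀.
  3. Walk through sorted points, maintaining a stack; pop the top while the last three entries make a non-left turn (cross product ≤ 0).
  4. Final stack is the convex hull in CCW order: (3, -8), (10, 1), (8, 7), (3, -3).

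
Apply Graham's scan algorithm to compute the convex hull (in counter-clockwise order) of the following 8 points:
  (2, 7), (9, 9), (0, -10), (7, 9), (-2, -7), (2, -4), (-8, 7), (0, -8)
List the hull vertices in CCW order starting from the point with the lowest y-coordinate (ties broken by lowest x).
Hull (CCW) = [(0, -10), (9, 9), (7, 9), (-8, 7), (-2, -7)]

Graham scan procedure:
  1. Find the pivot p₀ = point with lowest y (tie → lowest x): (0, -10).
  2. Sort the remaining points by polar angle around p₀.
  3. Walk through sorted points, maintaining a stack; pop the top while the last three entries make a non-left turn (cross product ≤ 0).
  4. Final stack is the convex hull in CCW order: (0, -10), (9, 9), (7, 9), (-8, 7), (-2, -7).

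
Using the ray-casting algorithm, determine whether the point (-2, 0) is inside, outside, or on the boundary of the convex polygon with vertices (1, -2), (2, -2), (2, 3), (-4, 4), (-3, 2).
The point (-2, 0) lies strictly outside the polygon

Cast a horizontal ray to the right from the query point and count how many polygon edges it crosses (each edge strictly once or zero times, handled with the usual half-open convention). 
Parity of crossings → even ⇒ outside.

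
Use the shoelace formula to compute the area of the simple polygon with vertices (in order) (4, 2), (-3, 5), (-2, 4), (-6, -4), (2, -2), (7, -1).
Area = 53

Shoelace formula: Area = (1/2) |Σ_i (x_i · y_{i+1} − x_{i+1} · y_i)| (indices mod n). Compute each cross term:
  (4)(5) − (-3)(2) = 26
  (-3)(4) − (-2)(5) = -2
  (-2)(-4) − (-6)(4) = 32
  (-6)(-2) − (2)(-4) = 20
  (2)(-1) − (7)(-2) = 12
  (7)(2) − (4)(-1) = 18
Sum = 106, so (signed) Area = 106/2 = 53, |Area| = 53.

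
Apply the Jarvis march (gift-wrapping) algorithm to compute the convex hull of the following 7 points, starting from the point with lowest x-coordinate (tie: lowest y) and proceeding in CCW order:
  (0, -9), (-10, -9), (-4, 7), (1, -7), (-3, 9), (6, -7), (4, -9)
Hull (CCW) = [(-10, -9), (4, -9), (6, -7), (-3, 9), (-4, 7)]

Jarvis march: at each step, from the current hull vertex p, select the next vertex q as the point such that every other point lies strictly to the left of (or on) the directed line p → q. (Equivalently: for every other point r, the cross product (q − p) × (r − p) ≥ 0.)
Starting point (lowest x, tie lowest y): (-10, -9). Wrap until returning to start. Resulting hull: (-10, -9), (4, -9), (6, -7), (-3, 9), (-4, 7).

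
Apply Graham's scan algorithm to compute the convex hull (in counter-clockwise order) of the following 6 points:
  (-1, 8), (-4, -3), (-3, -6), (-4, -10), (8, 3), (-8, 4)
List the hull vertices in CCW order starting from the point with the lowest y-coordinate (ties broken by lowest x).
Hull (CCW) = [(-4, -10), (8, 3), (-1, 8), (-8, 4)]

Graham scan procedure:
  1. Find the pivot p₀ = point with lowest y (tie → lowest x): (-4, -10).
  2. Sort the remaining points by polar angle around p₀.
  3. Walk through sorted points, maintaining a stack; pop the top while the last three entries make a non-left turn (cross product ≤ 0).
  4. Final stack is the convex hull in CCW order: (-4, -10), (8, 3), (-1, 8), (-8, 4).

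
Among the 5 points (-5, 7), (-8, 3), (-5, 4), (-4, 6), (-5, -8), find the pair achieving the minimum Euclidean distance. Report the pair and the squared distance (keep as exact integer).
Pair = ((-5, 7), (-4, 6)); squared distance = 2

Compute all C(5, 2) = 10 pairwise squared distances (x_i − x_j)² + (y_i − y_j)². The minimum is 2, attained by the pair ((-5, 7), (-4, 6)).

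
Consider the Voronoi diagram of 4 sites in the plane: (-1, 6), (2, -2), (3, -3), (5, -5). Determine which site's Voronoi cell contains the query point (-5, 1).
Nearest site = (-1, 6)

The Voronoi cell of site s contains exactly those query points closer to s than to any other site. Compute squared distances from q = (-5, 1) to each site:
  (-1 − -5)² + (6 − 1)² = 41
  (2 − -5)² + (-2 − 1)² = 58
  (3 − -5)² + (-3 − 1)² = 80
  (5 − -5)² + (-5 − 1)² = 136
Minimum is attained by (-1, 6), so q lies in its Voronoi cell.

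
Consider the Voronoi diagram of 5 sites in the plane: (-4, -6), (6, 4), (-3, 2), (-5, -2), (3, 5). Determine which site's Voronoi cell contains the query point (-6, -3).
Nearest site = (-5, -2)

The Voronoi cell of site s contains exactly those query points closer to s than to any other site. Compute squared distances from q = (-6, -3) to each site:
  (-5 − -6)² + (-2 − -3)² = 2
  (-4 − -6)² + (-6 − -3)² = 13
  (-3 − -6)² + (2 − -3)² = 34
  (3 − -6)² + (5 − -3)² = 145
  (6 − -6)² + (4 − -3)² = 193
Minimum is attained by (-5, -2), so q lies in its Voronoi cell.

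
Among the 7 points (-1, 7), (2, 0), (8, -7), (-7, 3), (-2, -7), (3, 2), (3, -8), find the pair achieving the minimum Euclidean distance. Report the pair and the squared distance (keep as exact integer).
Pair = ((2, 0), (3, 2)); squared distance = 5

Compute all C(7, 2) = 21 pairwise squared distances (x_i − x_j)² + (y_i − y_j)². The minimum is 5, attained by the pair ((2, 0), (3, 2)).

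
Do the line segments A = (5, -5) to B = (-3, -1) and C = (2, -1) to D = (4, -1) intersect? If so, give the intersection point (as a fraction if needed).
No (intersection of containing lines falls outside at least one segment)

Parametrize and solve: t = 1, s = -5/2. At least one of these is outside [0, 1], so the segments do not intersect.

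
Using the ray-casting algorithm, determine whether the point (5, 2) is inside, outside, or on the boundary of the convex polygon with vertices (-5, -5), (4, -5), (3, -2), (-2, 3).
The point (5, 2) lies strictly outside the polygon

Cast a horizontal ray to the right from the query point and count how many polygon edges it crosses (each edge strictly once or zero times, handled with the usual half-open convention). 
Parity of crossings → even ⇒ outside.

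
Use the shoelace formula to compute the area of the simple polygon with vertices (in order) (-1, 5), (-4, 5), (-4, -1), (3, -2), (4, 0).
Area = 39

Shoelace formula: Area = (1/2) |Σ_i (x_i · y_{i+1} − x_{i+1} · y_i)| (indices mod n). Compute each cross term:
  (-1)(5) − (-4)(5) = 15
  (-4)(-1) − (-4)(5) = 24
  (-4)(-2) − (3)(-1) = 11
  (3)(0) − (4)(-2) = 8
  (4)(5) − (-1)(0) = 20
Sum = 78, so (signed) Area = 78/2 = 39, |Area| = 39.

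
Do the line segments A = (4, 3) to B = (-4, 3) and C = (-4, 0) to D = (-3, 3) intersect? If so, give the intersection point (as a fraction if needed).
Yes; intersection at (-3, 3) (t = 7/8 on AB, s = 1 on CD)

Parametrize AB as A + t(B − A) = (4 + -8 t, 3 + 0 t) and CD as C + s(D − C) = (-4 + 1 s, 0 + 3 s). Solve the linear system for (t, s). Determinant = 24 ≠ 0, so a unique intersection of the containing lines exists. Solution: t = 7/8, s = 1 — both in [0, 1], so the segments cross. Intersection point: (-3, 3).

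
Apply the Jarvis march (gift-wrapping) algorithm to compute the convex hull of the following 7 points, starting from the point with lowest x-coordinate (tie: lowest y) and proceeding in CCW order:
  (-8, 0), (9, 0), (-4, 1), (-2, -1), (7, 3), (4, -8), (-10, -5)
Hull (CCW) = [(-10, -5), (4, -8), (9, 0), (7, 3), (-4, 1), (-8, 0)]

Jarvis march: at each step, from the current hull vertex p, select the next vertex q as the point such that every other point lies strictly to the left of (or on) the directed line p → q. (Equivalently: for every other point r, the cross product (q − p) × (r − p) ≥ 0.)
Starting point (lowest x, tie lowest y): (-10, -5). Wrap until returning to start. Resulting hull: (-10, -5), (4, -8), (9, 0), (7, 3), (-4, 1), (-8, 0).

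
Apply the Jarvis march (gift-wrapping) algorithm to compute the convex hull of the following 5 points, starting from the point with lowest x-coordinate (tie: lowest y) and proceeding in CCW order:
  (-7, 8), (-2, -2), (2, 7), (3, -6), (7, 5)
Hull (CCW) = [(-7, 8), (-2, -2), (3, -6), (7, 5), (2, 7)]

Jarvis march: at each step, from the current hull vertex p, select the next vertex q as the point such that every other point lies strictly to the left of (or on) the directed line p → q. (Equivalently: for every other point r, the cross product (q − p) × (r − p) ≥ 0.)
Starting point (lowest x, tie lowest y): (-7, 8). Wrap until returning to start. Resulting hull: (-7, 8), (-2, -2), (3, -6), (7, 5), (2, 7).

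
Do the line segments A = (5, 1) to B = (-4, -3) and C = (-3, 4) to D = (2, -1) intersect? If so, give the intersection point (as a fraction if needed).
Yes; intersection at (20/13, -7/13) (t = 5/13 on AB, s = 59/65 on CD)

Parametrize AB as A + t(B − A) = (5 + -9 t, 1 + -4 t) and CD as C + s(D − C) = (-3 + 5 s, 4 + -5 s). Solve the linear system for (t, s). Determinant = -65 ≠ 0, so a unique intersection of the containing lines exists. Solution: t = 5/13, s = 59/65 — both in [0, 1], so the segments cross. Intersection point: (20/13, -7/13).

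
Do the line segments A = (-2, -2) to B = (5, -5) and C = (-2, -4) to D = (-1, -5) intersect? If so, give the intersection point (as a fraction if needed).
No (intersection of containing lines falls outside at least one segment)

Parametrize and solve: t = -1/2, s = -7/2. At least one of these is outside [0, 1], so the segments do not intersect.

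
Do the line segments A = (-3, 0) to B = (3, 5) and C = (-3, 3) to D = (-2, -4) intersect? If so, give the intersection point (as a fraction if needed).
Yes; intersection at (-123/47, 15/47) (t = 3/47 on AB, s = 18/47 on CD)

Parametrize AB as A + t(B − A) = (-3 + 6 t, 0 + 5 t) and CD as C + s(D − C) = (-3 + 1 s, 3 + -7 s). Solve the linear system for (t, s). Determinant = 47 ≠ 0, so a unique intersection of the containing lines exists. Solution: t = 3/47, s = 18/47 — both in [0, 1], so the segments cross. Intersection point: (-123/47, 15/47).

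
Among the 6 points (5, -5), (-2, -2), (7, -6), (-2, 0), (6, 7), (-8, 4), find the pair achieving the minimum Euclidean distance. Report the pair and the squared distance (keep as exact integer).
Pair = ((-2, -2), (-2, 0)); squared distance = 4

Compute all C(6, 2) = 15 pairwise squared distances (x_i − x_j)² + (y_i − y_j)². The minimum is 4, attained by the pair ((-2, -2), (-2, 0)).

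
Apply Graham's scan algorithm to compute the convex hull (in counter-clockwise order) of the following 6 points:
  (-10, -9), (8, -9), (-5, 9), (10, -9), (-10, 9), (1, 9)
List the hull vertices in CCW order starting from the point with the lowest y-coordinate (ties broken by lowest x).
Hull (CCW) = [(-10, -9), (10, -9), (1, 9), (-10, 9)]

Graham scan procedure:
  1. Find the pivot p₀ = point with lowest y (tie → lowest x): (-10, -9).
  2. Sort the remaining points by polar angle around p₀.
  3. Walk through sorted points, maintaining a stack; pop the top while the last three entries make a non-left turn (cross product ≤ 0).
  4. Final stack is the convex hull in CCW order: (-10, -9), (10, -9), (1, 9), (-10, 9).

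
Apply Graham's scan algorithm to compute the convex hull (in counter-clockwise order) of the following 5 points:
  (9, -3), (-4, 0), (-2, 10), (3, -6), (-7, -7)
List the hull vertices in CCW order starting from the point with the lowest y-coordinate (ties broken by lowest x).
Hull (CCW) = [(-7, -7), (3, -6), (9, -3), (-2, 10)]

Graham scan procedure:
  1. Find the pivot p₀ = point with lowest y (tie → lowest x): (-7, -7).
  2. Sort the remaining points by polar angle around p₀.
  3. Walk through sorted points, maintaining a stack; pop the top while the last three entries make a non-left turn (cross product ≤ 0).
  4. Final stack is the convex hull in CCW order: (-7, -7), (3, -6), (9, -3), (-2, 10).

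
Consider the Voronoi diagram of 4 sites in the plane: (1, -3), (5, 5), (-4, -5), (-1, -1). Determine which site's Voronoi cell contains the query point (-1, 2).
Nearest site = (-1, -1)

The Voronoi cell of site s contains exactly those query points closer to s than to any other site. Compute squared distances from q = (-1, 2) to each site:
  (-1 − -1)² + (-1 − 2)² = 9
  (1 − -1)² + (-3 − 2)² = 29
  (5 − -1)² + (5 − 2)² = 45
  (-4 − -1)² + (-5 − 2)² = 58
Minimum is attained by (-1, -1), so q lies in its Voronoi cell.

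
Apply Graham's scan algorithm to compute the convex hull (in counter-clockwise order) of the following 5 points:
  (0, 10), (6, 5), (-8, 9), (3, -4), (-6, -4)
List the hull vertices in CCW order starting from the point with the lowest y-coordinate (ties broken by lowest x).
Hull (CCW) = [(-6, -4), (3, -4), (6, 5), (0, 10), (-8, 9)]

Graham scan procedure:
  1. Find the pivot p₀ = point with lowest y (tie → lowest x): (-6, -4).
  2. Sort the remaining points by polar angle around p₀.
  3. Walk through sorted points, maintaining a stack; pop the top while the last three entries make a non-left turn (cross product ≤ 0).
  4. Final stack is the convex hull in CCW order: (-6, -4), (3, -4), (6, 5), (0, 10), (-8, 9).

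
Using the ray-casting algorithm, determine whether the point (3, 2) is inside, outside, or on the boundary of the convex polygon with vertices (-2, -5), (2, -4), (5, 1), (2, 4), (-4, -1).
The point (3, 2) lies strictly inside the polygon

Cast a horizontal ray to the right from the query point and count how many polygon edges it crosses (each edge strictly once or zero times, handled with the usual half-open convention). 
Parity of crossings → odd ⇒ inside.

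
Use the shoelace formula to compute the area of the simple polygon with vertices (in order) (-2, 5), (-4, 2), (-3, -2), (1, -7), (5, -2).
Area = 107/2

Shoelace formula: Area = (1/2) |Σ_i (x_i · y_{i+1} − x_{i+1} · y_i)| (indices mod n). Compute each cross term:
  (-2)(2) − (-4)(5) = 16
  (-4)(-2) − (-3)(2) = 14
  (-3)(-7) − (1)(-2) = 23
  (1)(-2) − (5)(-7) = 33
  (5)(5) − (-2)(-2) = 21
Sum = 107, so (signed) Area = 107/2 = 107/2, |Area| = 107/2.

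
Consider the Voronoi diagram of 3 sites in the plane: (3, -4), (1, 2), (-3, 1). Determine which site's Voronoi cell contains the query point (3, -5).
Nearest site = (3, -4)

The Voronoi cell of site s contains exactly those query points closer to s than to any other site. Compute squared distances from q = (3, -5) to each site:
  (3 − 3)² + (-4 − -5)² = 1
  (1 − 3)² + (2 − -5)² = 53
  (-3 − 3)² + (1 − -5)² = 72
Minimum is attained by (3, -4), so q lies in its Voronoi cell.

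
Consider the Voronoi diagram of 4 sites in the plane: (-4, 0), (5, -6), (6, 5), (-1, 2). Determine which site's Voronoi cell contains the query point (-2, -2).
Nearest site = (-4, 0)

The Voronoi cell of site s contains exactly those query points closer to s than to any other site. Compute squared distances from q = (-2, -2) to each site:
  (-4 − -2)² + (0 − -2)² = 8
  (-1 − -2)² + (2 − -2)² = 17
  (5 − -2)² + (-6 − -2)² = 65
  (6 − -2)² + (5 − -2)² = 113
Minimum is attained by (-4, 0), so q lies in its Voronoi cell.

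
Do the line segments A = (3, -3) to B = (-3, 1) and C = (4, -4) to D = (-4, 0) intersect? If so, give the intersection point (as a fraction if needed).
No (intersection of containing lines falls outside at least one segment)

Parametrize and solve: t = -1/2, s = -1/4. At least one of these is outside [0, 1], so the segments do not intersect.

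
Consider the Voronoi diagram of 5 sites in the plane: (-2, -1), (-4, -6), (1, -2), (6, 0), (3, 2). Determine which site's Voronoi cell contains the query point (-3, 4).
Nearest site = (-2, -1)

The Voronoi cell of site s contains exactly those query points closer to s than to any other site. Compute squared distances from q = (-3, 4) to each site:
  (-2 − -3)² + (-1 − 4)² = 26
  (3 − -3)² + (2 − 4)² = 40
  (1 − -3)² + (-2 − 4)² = 52
  (6 − -3)² + (0 − 4)² = 97
  (-4 − -3)² + (-6 − 4)² = 101
Minimum is attained by (-2, -1), so q lies in its Voronoi cell.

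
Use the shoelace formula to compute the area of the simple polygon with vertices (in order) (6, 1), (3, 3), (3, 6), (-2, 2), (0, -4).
Area = 37

Shoelace formula: Area = (1/2) |Σ_i (x_i · y_{i+1} − x_{i+1} · y_i)| (indices mod n). Compute each cross term:
  (6)(3) − (3)(1) = 15
  (3)(6) − (3)(3) = 9
  (3)(2) − (-2)(6) = 18
  (-2)(-4) − (0)(2) = 8
  (0)(1) − (6)(-4) = 24
Sum = 74, so (signed) Area = 74/2 = 37, |Area| = 37.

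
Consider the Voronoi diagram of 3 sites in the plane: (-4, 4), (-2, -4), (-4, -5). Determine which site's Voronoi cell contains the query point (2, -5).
Nearest site = (-2, -4)

The Voronoi cell of site s contains exactly those query points closer to s than to any other site. Compute squared distances from q = (2, -5) to each site:
  (-2 − 2)² + (-4 − -5)² = 17
  (-4 − 2)² + (-5 − -5)² = 36
  (-4 − 2)² + (4 − -5)² = 117
Minimum is attained by (-2, -4), so q lies in its Voronoi cell.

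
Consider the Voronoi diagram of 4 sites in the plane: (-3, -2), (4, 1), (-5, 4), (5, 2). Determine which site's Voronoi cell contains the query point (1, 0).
Nearest site = (4, 1)

The Voronoi cell of site s contains exactly those query points closer to s than to any other site. Compute squared distances from q = (1, 0) to each site:
  (4 − 1)² + (1 − 0)² = 10
  (-3 − 1)² + (-2 − 0)² = 20
  (5 − 1)² + (2 − 0)² = 20
  (-5 − 1)² + (4 − 0)² = 52
Minimum is attained by (4, 1), so q lies in its Voronoi cell.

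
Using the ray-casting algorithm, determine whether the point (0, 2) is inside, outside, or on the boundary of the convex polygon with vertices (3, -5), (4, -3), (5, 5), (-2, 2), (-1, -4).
The point (0, 2) lies strictly inside the polygon

Cast a horizontal ray to the right from the query point and count how many polygon edges it crosses (each edge strictly once or zero times, handled with the usual half-open convention). 
Parity of crossings → odd ⇒ inside.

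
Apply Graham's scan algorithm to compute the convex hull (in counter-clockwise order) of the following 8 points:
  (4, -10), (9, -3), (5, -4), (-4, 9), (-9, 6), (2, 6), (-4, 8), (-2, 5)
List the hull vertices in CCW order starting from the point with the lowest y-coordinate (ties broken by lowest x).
Hull (CCW) = [(4, -10), (9, -3), (2, 6), (-4, 9), (-9, 6)]

Graham scan procedure:
  1. Find the pivot p₀ = point with lowest y (tie → lowest x): (4, -10).
  2. Sort the remaining points by polar angle around p₀.
  3. Walk through sorted points, maintaining a stack; pop the top while the last three entries make a non-left turn (cross product ≤ 0).
  4. Final stack is the convex hull in CCW order: (4, -10), (9, -3), (2, 6), (-4, 9), (-9, 6).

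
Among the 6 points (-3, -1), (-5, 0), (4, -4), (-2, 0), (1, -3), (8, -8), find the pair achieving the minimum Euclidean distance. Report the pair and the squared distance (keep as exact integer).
Pair = ((-3, -1), (-2, 0)); squared distance = 2

Compute all C(6, 2) = 15 pairwise squared distances (x_i − x_j)² + (y_i − y_j)². The minimum is 2, attained by the pair ((-3, -1), (-2, 0)).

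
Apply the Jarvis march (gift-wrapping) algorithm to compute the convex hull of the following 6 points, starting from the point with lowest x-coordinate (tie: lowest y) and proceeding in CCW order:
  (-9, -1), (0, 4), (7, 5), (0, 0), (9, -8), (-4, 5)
Hull (CCW) = [(-9, -1), (9, -8), (7, 5), (-4, 5)]

Jarvis march: at each step, from the current hull vertex p, select the next vertex q as the point such that every other point lies strictly to the left of (or on) the directed line p → q. (Equivalently: for every other point r, the cross product (q − p) × (r − p) ≥ 0.)
Starting point (lowest x, tie lowest y): (-9, -1). Wrap until returning to start. Resulting hull: (-9, -1), (9, -8), (7, 5), (-4, 5).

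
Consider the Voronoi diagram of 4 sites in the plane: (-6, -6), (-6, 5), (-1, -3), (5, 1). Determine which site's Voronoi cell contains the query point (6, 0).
Nearest site = (5, 1)

The Voronoi cell of site s contains exactly those query points closer to s than to any other site. Compute squared distances from q = (6, 0) to each site:
  (5 − 6)² + (1 − 0)² = 2
  (-1 − 6)² + (-3 − 0)² = 58
  (-6 − 6)² + (5 − 0)² = 169
  (-6 − 6)² + (-6 − 0)² = 180
Minimum is attained by (5, 1), so q lies in its Voronoi cell.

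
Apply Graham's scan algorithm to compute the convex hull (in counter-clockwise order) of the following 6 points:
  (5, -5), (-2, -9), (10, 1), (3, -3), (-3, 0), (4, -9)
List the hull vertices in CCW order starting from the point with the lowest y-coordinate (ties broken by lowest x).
Hull (CCW) = [(-2, -9), (4, -9), (10, 1), (-3, 0)]

Graham scan procedure:
  1. Find the pivot p₀ = point with lowest y (tie → lowest x): (-2, -9).
  2. Sort the remaining points by polar angle around p₀.
  3. Walk through sorted points, maintaining a stack; pop the top while the last three entries make a non-left turn (cross product ≤ 0).
  4. Final stack is the convex hull in CCW order: (-2, -9), (4, -9), (10, 1), (-3, 0).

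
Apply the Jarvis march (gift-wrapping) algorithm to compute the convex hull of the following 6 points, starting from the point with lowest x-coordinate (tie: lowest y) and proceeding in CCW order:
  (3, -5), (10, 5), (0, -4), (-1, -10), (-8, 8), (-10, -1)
Hull (CCW) = [(-10, -1), (-1, -10), (3, -5), (10, 5), (-8, 8)]

Jarvis march: at each step, from the current hull vertex p, select the next vertex q as the point such that every other point lies strictly to the left of (or on) the directed line p → q. (Equivalently: for every other point r, the cross product (q − p) × (r − p) ≥ 0.)
Starting point (lowest x, tie lowest y): (-10, -1). Wrap until returning to start. Resulting hull: (-10, -1), (-1, -10), (3, -5), (10, 5), (-8, 8).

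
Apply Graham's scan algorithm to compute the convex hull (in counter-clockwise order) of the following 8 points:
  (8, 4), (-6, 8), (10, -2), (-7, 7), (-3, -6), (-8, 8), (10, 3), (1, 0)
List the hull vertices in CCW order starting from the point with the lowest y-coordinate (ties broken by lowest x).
Hull (CCW) = [(-3, -6), (10, -2), (10, 3), (8, 4), (-6, 8), (-8, 8)]

Graham scan procedure:
  1. Find the pivot p₀ = point with lowest y (tie → lowest x): (-3, -6).
  2. Sort the remaining points by polar angle around p₀.
  3. Walk through sorted points, maintaining a stack; pop the top while the last three entries make a non-left turn (cross product ≤ 0).
  4. Final stack is the convex hull in CCW order: (-3, -6), (10, -2), (10, 3), (8, 4), (-6, 8), (-8, 8).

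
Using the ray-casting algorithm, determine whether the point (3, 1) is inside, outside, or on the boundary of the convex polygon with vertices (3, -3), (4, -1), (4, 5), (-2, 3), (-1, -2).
The point (3, 1) lies strictly inside the polygon

Cast a horizontal ray to the right from the query point and count how many polygon edges it crosses (each edge strictly once or zero times, handled with the usual half-open convention). 
Parity of crossings → odd ⇒ inside.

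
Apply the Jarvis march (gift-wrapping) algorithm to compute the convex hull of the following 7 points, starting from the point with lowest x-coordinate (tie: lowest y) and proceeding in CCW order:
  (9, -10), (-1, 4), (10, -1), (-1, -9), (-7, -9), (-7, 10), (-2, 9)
Hull (CCW) = [(-7, -9), (9, -10), (10, -1), (-2, 9), (-7, 10)]

Jarvis march: at each step, from the current hull vertex p, select the next vertex q as the point such that every other point lies strictly to the left of (or on) the directed line p → q. (Equivalently: for every other point r, the cross product (q − p) × (r − p) ≥ 0.)
Starting point (lowest x, tie lowest y): (-7, -9). Wrap until returning to start. Resulting hull: (-7, -9), (9, -10), (10, -1), (-2, 9), (-7, 10).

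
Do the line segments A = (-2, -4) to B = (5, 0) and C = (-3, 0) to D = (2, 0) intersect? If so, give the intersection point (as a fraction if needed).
No (intersection of containing lines falls outside at least one segment)

Parametrize and solve: t = 1, s = 8/5. At least one of these is outside [0, 1], so the segments do not intersect.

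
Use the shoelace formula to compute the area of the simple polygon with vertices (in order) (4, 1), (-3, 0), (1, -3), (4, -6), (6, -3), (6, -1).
Area = 32

Shoelace formula: Area = (1/2) |Σ_i (x_i · y_{i+1} − x_{i+1} · y_i)| (indices mod n). Compute each cross term:
  (4)(0) − (-3)(1) = 3
  (-3)(-3) − (1)(0) = 9
  (1)(-6) − (4)(-3) = 6
  (4)(-3) − (6)(-6) = 24
  (6)(-1) − (6)(-3) = 12
  (6)(1) − (4)(-1) = 10
Sum = 64, so (signed) Area = 64/2 = 32, |Area| = 32.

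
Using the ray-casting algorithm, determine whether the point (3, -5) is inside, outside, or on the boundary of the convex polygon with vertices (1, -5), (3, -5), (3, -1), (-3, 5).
The point (3, -5) lies on the polygon boundary

Boundary check: the query satisfies the collinearity and bounding-box conditions for some polygon edge, so it lies exactly on the boundary.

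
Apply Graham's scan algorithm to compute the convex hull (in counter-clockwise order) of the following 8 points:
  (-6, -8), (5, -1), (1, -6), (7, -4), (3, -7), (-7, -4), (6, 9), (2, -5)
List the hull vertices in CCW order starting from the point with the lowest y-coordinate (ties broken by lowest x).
Hull (CCW) = [(-6, -8), (3, -7), (7, -4), (6, 9), (-7, -4)]

Graham scan procedure:
  1. Find the pivot p₀ = point with lowest y (tie → lowest x): (-6, -8).
  2. Sort the remaining points by polar angle around p₀.
  3. Walk through sorted points, maintaining a stack; pop the top while the last three entries make a non-left turn (cross product ≤ 0).
  4. Final stack is the convex hull in CCW order: (-6, -8), (3, -7), (7, -4), (6, 9), (-7, -4).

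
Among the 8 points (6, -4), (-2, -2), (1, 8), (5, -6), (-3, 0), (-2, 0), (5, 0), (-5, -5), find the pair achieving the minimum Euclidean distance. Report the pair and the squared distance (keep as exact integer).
Pair = ((-3, 0), (-2, 0)); squared distance = 1

Compute all C(8, 2) = 28 pairwise squared distances (x_i − x_j)² + (y_i − y_j)². The minimum is 1, attained by the pair ((-3, 0), (-2, 0)).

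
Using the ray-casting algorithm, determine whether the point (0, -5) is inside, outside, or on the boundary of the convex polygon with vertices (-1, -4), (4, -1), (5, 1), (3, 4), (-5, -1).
The point (0, -5) lies strictly outside the polygon

Cast a horizontal ray to the right from the query point and count how many polygon edges it crosses (each edge strictly once or zero times, handled with the usual half-open convention). 
Parity of crossings → even ⇒ outside.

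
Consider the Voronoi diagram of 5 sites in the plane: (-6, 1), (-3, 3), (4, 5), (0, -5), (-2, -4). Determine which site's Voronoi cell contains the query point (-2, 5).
Nearest site = (-3, 3)

The Voronoi cell of site s contains exactly those query points closer to s than to any other site. Compute squared distances from q = (-2, 5) to each site:
  (-3 − -2)² + (3 − 5)² = 5
  (-6 − -2)² + (1 − 5)² = 32
  (4 − -2)² + (5 − 5)² = 36
  (-2 − -2)² + (-4 − 5)² = 81
  (0 − -2)² + (-5 − 5)² = 104
Minimum is attained by (-3, 3), so q lies in its Voronoi cell.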